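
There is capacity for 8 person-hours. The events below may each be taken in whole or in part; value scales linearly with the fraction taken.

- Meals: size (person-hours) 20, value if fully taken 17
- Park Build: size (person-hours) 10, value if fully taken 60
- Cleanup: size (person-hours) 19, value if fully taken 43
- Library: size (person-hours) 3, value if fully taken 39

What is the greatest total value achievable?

Rank by value-to-size ratio: Library 39/3≈13, Park Build 60/10≈6, Cleanup 43/19≈2.26, Meals 17/20≈0.85.
Take all of Library (3 person-hours, value 39) ; 5 person-hours left.
Fill the last 5 person-hours with part of Park Build: 5/10 of it earns 30.
Total value = 69.

69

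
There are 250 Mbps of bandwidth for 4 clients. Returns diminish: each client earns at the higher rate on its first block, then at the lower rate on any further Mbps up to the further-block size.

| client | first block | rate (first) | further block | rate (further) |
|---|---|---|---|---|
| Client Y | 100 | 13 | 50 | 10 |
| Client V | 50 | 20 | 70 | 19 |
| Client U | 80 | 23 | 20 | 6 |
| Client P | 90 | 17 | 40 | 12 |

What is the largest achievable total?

Treat each block as its own option and order by rate: Client U/tier1 23 > Client V/tier1 20 > Client V/tier2 19 > Client P/tier1 17 > Client Y/tier1 13 > Client P/tier2 12 > Client Y/tier2 10 > Client U/tier2 6.
Client U tier1 at 23: fill all 80 → 170 left.
Fill Client V tier1 block (50 at 20) → 120 left.
Client V tier2 at 19: fill all 70 → 50 left.
Client P tier1 at 17: only 50 left, fill 50.
Total = 23×80 + 20×50 + 19×70 + 17×50 = 5020.

5020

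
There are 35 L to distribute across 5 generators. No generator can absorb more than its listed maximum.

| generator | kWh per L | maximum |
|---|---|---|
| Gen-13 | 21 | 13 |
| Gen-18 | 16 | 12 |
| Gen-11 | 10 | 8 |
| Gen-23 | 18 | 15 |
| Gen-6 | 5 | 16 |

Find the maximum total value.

Order the generators by kWh per L: Gen-13 21 > Gen-23 18 > Gen-18 16 > Gen-11 10 > Gen-6 5.
Give Gen-13 13 to hit its cap of 13 ; 22 left.
Gen-23 takes 15 to reach its cap of 15 ; 7 left.
Gen-18 has room for 12 but only 7 remain, so it gets 7.
Total = 21×13 + 16×7 + 18×15 = 655.

655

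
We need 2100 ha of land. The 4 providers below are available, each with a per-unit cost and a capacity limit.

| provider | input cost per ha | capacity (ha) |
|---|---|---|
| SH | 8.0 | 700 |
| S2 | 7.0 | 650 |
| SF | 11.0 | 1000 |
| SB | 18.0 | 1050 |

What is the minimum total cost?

18400

Use providers in increasing cost order.
Take 650 from S2 at 7.0 → need 1450 more.
Take 700 from SH at 8.0 → need 750 more.
Take 750 from SF at 11.0 to finish.
SB: unused.
Cost = 650×7.0 + 700×8.0 + 750×11.0 = 18400.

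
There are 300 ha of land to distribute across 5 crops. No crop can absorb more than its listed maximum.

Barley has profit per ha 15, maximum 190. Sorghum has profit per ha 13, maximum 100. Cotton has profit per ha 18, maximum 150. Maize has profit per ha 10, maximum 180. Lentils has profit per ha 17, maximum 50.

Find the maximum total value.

5050

Rank by profit per ha: Cotton 18 > Lentils 17 > Barley 15 > Sorghum 13 > Maize 10.
Cotton takes 150 to reach its cap of 150 ; 150 left.
Lentils takes 50 to reach its cap of 50 ; 100 left.
Only 100 left; Barley takes them to reach 100.
Total = 15×100 + 18×150 + 17×50 = 5050.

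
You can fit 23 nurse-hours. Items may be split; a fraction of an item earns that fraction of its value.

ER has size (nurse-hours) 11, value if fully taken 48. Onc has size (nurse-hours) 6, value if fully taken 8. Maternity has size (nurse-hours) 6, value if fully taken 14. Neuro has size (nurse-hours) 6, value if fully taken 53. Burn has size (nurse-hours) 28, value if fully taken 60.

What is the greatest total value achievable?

Rank by value-to-size ratio: Neuro 53/6≈8.83, ER 48/11≈4.36, Maternity 14/6≈2.33, Burn 60/28≈2.14, Onc 8/6≈1.33.
All 6 nurse-hours of Neuro fit (value 53) → 17 remain.
Take all of ER (11 nurse-hours, value 48) → 6 nurse-hours left.
All 6 nurse-hours of Maternity fit (value 14) → 0 remain.
Total value = 115.

115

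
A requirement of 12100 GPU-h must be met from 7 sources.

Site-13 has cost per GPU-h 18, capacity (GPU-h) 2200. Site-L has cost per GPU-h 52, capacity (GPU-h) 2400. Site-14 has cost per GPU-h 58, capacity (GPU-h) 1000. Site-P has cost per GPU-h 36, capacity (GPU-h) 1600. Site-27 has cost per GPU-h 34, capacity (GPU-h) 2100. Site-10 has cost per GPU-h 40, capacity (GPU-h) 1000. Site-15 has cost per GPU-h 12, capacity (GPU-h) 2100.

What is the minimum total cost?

Fill from the cheapest source first.
Site-15 at 12: take all 2100 GPU-h → 10000 still needed.
Site-13 at 18: take all 2200 GPU-h → 7800 still needed.
Site-27 at 34: take all 2100 GPU-h → 5700 still needed.
Site-P at 36: take all 1600 GPU-h → 4100 still needed.
Site-10 (40): use full 1000 → 3100 GPU-h to go.
Take 2400 from Site-L at 52 → need 700 more.
Take 700 from Site-14 at 58 to finish.
Cost = 2100×12 + 2200×18 + 2100×34 + 1600×36 + 1000×40 + 2400×52 + 700×58 = 399200.

399200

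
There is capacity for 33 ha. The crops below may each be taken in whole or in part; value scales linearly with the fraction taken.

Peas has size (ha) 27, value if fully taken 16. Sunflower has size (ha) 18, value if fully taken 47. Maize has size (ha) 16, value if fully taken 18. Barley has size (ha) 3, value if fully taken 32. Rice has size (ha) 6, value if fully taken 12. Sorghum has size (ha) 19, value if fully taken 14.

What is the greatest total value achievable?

Best value per unit of size first: Barley 32/3≈10.7, Sunflower 47/18≈2.61, Rice 12/6≈2, Maize 18/16≈1.12, Sorghum 14/19≈0.737, Peas 16/27≈0.593.
All 3 ha of Barley fit (value 32) ; 30 remain.
All 18 ha of Sunflower fit (value 47) ; 12 remain.
All 6 ha of Rice fit (value 12) ; 6 remain.
Fill the last 6 ha with part of Maize: 6/16 of it earns 6.75.
Total value = 97.75.

97.75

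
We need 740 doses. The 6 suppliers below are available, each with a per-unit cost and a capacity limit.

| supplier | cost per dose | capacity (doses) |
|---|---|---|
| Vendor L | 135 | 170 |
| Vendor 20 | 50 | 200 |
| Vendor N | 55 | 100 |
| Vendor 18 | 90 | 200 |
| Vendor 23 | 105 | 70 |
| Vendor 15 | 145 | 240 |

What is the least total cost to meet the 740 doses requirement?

Cheapest first:
Vendor 20 (50): use full 200 → 540 doses to go.
Take 100 from Vendor N at 55 → need 440 more.
Take 200 from Vendor 18 at 90 → need 240 more.
Vendor 23 at 105: take all 70 doses → 170 still needed.
Vendor L (135): use full 170 → 0 doses to go.
Vendor 15: unused.
Cost = 200×50 + 100×55 + 200×90 + 70×105 + 170×135 = 63800.

63800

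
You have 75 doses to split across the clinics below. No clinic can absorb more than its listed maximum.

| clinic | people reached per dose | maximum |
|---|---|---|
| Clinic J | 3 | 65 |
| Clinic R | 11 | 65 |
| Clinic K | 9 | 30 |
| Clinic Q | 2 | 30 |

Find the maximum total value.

Highest people reached per dose first: Clinic R 11 > Clinic K 9 > Clinic J 3 > Clinic Q 2.
Clinic R takes 65 to reach its cap of 65 → 10 left.
Clinic K has room for 30 but only 10 remain, so it gets 10.
Total = 11×65 + 9×10 = 805.

805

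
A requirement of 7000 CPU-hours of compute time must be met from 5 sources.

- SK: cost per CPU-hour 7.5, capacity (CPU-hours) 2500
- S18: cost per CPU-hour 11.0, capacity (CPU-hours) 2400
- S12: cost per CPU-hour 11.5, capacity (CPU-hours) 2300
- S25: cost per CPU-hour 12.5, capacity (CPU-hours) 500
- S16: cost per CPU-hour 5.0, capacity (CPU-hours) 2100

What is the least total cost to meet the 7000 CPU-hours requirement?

55650

Cheapest first:
Take 2100 from S16 at 5.0 → need 4900 more.
Take 2500 from SK at 7.5 → need 2400 more.
Take 2400 from S18 at 11.0 → need 0 more.
S12, S25: unused.
Cost = 2100×5.0 + 2500×7.5 + 2400×11.0 = 55650.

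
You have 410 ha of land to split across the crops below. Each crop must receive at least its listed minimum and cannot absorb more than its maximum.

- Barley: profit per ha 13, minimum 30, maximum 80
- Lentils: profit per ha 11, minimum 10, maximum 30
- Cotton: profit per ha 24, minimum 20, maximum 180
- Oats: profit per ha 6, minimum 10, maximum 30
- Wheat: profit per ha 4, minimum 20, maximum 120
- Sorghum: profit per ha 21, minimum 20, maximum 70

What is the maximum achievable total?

7420

Meeting every minimum uses 30+10+20+10+20+20 = 110 ha, leaving 300.
Rank by profit per ha: Cotton 24 > Sorghum 21 > Barley 13 > Lentils 11 > Oats 6 > Wheat 4.
Cotton: +160 to 180 (cap) ; 140 left.
Give Sorghum 50 more to hit its cap of 70 ; 90 left.
Barley takes 50 more to reach its cap of 80 ; 40 left.
Lentils: +20 to 30 (cap) ; 20 left.
Oats: +20 to 30 (cap) ; 0 left.
Total = 13×80 + 11×30 + 24×180 + 6×30 + 4×20 + 21×70 = 7420.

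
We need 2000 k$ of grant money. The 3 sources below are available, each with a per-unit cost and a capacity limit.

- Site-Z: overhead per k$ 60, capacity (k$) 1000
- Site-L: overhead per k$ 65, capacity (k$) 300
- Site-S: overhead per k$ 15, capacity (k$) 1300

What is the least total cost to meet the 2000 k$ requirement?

Cheapest first:
Site-S at 15: take all 1300 k$ → 700 still needed.
Site-Z (60): take the remaining 700 → done.
Site-L: unused.
Cost = 1300×15 + 700×60 = 61500.

61500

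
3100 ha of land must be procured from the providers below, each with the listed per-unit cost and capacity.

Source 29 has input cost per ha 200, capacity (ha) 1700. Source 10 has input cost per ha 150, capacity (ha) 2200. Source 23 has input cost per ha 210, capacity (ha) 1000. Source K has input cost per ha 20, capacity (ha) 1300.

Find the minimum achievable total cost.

Cheapest first:
Source K at 20: take all 1300 ha ; 1800 still needed.
Source 10 (150): take the remaining 1800 ; done.
Source 29, Source 23: unused.
Cost = 1300×20 + 1800×150 = 296000.

296000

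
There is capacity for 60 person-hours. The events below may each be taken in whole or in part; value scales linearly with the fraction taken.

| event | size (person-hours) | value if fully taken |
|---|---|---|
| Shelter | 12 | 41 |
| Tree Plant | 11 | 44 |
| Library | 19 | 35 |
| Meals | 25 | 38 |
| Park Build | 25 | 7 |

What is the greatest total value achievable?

147.36

Sort by value density: Tree Plant 44/11≈4, Shelter 41/12≈3.42, Library 35/19≈1.84, Meals 38/25≈1.52, Park Build 7/25≈0.28.
All 11 person-hours of Tree Plant fit (value 44) → 49 remain.
Shelter: take in full, 12 person-hours for value 41 → 37 left.
Library: take in full, 19 person-hours for value 35 → 18 left.
18 person-hours left: a 18/25 share of Meals gives 38×18/25 = 27.36.
Total value = 147.36.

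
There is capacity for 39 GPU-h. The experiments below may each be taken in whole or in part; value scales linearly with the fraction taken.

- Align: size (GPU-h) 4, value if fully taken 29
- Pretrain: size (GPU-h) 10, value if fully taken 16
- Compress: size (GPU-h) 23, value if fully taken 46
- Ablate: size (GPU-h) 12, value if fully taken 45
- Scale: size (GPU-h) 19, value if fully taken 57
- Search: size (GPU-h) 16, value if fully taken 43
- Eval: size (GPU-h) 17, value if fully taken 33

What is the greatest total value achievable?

141.75

Rank by value-to-size ratio: Align 29/4≈7.25, Ablate 45/12≈3.75, Scale 57/19≈3, Search 43/16≈2.69, Compress 46/23≈2, Eval 33/17≈1.94, Pretrain 16/10≈1.6.
Align: take in full, 4 GPU-h for value 29 → 35 left.
Take all of Ablate (12 GPU-h, value 45) → 23 GPU-h left.
Scale: take in full, 19 GPU-h for value 57 → 4 left.
Only 4 GPU-h remain; take 4/16 of Search for value 43×4/16 = 10.75.
Total value = 141.75.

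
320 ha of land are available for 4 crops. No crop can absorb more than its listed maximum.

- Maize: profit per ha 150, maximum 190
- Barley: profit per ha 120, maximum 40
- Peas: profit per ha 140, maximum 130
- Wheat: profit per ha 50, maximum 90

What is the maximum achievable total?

Rank by profit per ha: Maize 150 > Peas 140 > Barley 120 > Wheat 50.
Maize takes 190 to reach its cap of 190 ; 130 left.
Give Peas 130 to hit its cap of 130 ; 0 left.
Total = 150×190 + 140×130 = 46700.

46700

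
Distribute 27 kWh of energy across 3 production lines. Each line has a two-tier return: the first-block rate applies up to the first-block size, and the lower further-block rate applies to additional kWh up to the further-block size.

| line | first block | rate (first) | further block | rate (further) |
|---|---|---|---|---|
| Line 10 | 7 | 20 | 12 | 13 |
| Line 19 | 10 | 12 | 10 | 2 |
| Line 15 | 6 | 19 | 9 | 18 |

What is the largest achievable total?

481

Order all 6 blocks by rate: Line 10/tier1 20 > Line 15/tier1 19 > Line 15/tier2 18 > Line 10/tier2 13 > Line 19/tier1 12 > Line 19/tier2 2.
Line 10 tier1 at 20: fill all 7 — 20 left.
Fill Line 15 tier1 block (6 at 19) — 14 left.
Line 15/tier2 (18): +9 — 5 left.
5 remain; put them into Line 10 tier2 at 13.
Total = 20×7 + 19×6 + 18×9 + 13×5 = 481.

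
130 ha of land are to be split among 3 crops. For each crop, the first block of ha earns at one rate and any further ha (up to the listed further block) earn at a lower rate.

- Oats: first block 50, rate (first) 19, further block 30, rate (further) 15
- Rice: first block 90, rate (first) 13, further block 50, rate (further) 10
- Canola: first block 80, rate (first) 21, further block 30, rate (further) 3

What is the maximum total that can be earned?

Treat each block as its own option and order by rate: Canola/T1 21 > Oats/T1 19 > Oats/T2 15 > Rice/T1 13 > Rice/T2 10 > Canola/T2 3.
Canola/T1 (21): +80 ; 50 left.
Oats/T1 (19): +50 ; 0 left.
Total = 21×80 + 19×50 = 2630.

2630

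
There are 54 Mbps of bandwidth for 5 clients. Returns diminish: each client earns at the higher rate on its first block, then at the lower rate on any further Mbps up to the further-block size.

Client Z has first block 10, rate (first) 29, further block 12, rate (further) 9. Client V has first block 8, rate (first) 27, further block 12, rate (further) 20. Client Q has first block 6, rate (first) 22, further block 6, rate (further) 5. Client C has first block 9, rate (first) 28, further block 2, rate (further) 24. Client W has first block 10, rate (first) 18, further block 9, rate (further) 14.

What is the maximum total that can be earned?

Treat each block as its own option and order by rate: Client Z/first 29 > Client C/first 28 > Client V/first 27 > Client C/second 24 > Client Q/first 22 > Client V/second 20 > Client W/first 18 > Client W/second 14 > Client Z/second 9 > Client Q/second 5.
Fill Client Z first block (10 at 29) ; 44 left.
Fill Client C first block (9 at 28) ; 35 left.
Client V/first (27): +8 ; 27 left.
Fill Client C second block (2 at 24) ; 25 left.
Fill Client Q first block (6 at 22) ; 19 left.
Fill Client V second block (12 at 20) ; 7 left.
7 remain; put them into Client W first at 18.
Total = 29×10 + 28×9 + 27×8 + 24×2 + 22×6 + 20×12 + 18×7 = 1304.

1304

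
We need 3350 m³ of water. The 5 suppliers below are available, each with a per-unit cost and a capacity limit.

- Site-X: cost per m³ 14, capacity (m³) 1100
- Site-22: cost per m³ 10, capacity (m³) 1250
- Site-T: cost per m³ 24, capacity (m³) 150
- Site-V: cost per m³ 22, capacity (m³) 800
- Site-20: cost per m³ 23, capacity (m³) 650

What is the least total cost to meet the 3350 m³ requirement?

50100

Use suppliers in increasing cost order.
Site-22 at 10: take all 1250 m³ → 2100 still needed.
Site-X (14): use full 1100 → 1000 m³ to go.
Site-V at 22: take all 800 m³ → 200 still needed.
Site-20 (23): take the remaining 200 → done.
Site-T: unused.
Cost = 1250×10 + 1100×14 + 800×22 + 200×23 = 50100.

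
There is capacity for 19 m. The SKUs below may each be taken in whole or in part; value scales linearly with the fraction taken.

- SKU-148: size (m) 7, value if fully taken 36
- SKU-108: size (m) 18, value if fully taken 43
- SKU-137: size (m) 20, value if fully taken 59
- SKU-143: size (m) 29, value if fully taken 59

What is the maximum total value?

Rank by value-to-size ratio: SKU-148 36/7≈5.14, SKU-137 59/20≈2.95, SKU-108 43/18≈2.39, SKU-143 59/29≈2.03.
Take all of SKU-148 (7 m, value 36) ; 12 m left.
Fill the last 12 m with part of SKU-137: 12/20 of it earns 35.4.
Total value = 71.4.

71.4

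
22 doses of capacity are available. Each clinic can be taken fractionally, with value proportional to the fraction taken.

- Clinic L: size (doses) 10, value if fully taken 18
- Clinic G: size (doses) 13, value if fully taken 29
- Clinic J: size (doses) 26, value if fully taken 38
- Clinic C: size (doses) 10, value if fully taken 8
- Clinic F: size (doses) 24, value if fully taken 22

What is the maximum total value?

45.2

Best value per unit of size first: Clinic G 29/13≈2.23, Clinic L 18/10≈1.8, Clinic J 38/26≈1.46, Clinic F 22/24≈0.917, Clinic C 8/10≈0.8.
Clinic G: take in full, 13 doses for value 29 — 9 left.
Only 9 doses remain; take 9/10 of Clinic L for value 18×9/10 = 16.2.
Total value = 45.2.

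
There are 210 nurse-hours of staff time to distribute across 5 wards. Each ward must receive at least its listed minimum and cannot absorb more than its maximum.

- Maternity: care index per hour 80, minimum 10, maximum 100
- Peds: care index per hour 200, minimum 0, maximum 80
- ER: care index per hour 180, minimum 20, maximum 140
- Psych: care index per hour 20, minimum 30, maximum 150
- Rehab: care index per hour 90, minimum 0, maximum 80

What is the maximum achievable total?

Meeting every minimum uses 10+0+20+30+0 = 60 nurse-hours, leaving 150.
Rank by care index per hour: Peds 200 > ER 180 > Rehab 90 > Maternity 80 > Psych 20.
Give Peds 80 more to hit its cap of 80 → 70 left.
ER: +70 (room for 120) → 90. Pool exhausted.
Total = 80×10 + 200×80 + 180×90 + 20×30 = 33600.

33600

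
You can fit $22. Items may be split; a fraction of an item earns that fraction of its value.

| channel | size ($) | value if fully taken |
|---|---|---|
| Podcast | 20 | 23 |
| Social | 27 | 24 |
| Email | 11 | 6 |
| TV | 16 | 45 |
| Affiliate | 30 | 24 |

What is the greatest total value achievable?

Best value per unit of size first: TV 45/16≈2.81, Podcast 23/20≈1.15, Social 24/27≈0.889, Affiliate 24/30≈0.8, Email 6/11≈0.545.
Take all of TV (16 $, value 45) ; 6 $ left.
6 $ left: a 6/20 share of Podcast gives 23×6/20 = 6.9.
Total value = 51.9.

51.9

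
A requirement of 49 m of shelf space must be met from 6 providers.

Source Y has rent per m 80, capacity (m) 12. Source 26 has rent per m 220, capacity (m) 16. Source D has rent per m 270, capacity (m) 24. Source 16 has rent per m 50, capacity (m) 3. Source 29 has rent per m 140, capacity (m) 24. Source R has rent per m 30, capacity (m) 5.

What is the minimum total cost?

5720

Use providers in increasing cost order.
Take 5 from Source R at 30 → need 44 more.
Take 3 from Source 16 at 50 → need 41 more.
Source Y (80): use full 12 → 29 m to go.
Source 29 at 140: take all 24 m → 5 still needed.
Source 26 (220): take the remaining 5 → done.
Source D: unused.
Cost = 5×30 + 3×50 + 12×80 + 24×140 + 5×220 = 5720.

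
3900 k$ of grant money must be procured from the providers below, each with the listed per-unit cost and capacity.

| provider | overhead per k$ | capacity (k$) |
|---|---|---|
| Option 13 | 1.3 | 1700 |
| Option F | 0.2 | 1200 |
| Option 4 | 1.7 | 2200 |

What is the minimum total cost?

4150

Fill from the cheapest provider first.
Option F at 0.2: take all 1200 k$ → 2700 still needed.
Take 1700 from Option 13 at 1.3 → need 1000 more.
Option 4 (1.7): take the remaining 1000 → done.
Cost = 1200×0.2 + 1700×1.3 + 1000×1.7 = 4150.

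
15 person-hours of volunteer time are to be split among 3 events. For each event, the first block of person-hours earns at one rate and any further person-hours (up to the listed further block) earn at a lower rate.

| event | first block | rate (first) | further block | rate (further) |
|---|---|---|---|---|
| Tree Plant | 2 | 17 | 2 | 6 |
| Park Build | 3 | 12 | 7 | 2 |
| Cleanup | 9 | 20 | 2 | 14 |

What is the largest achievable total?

266

Order all 6 blocks by rate: Cleanup/T1 20 > Tree Plant/T1 17 > Cleanup/T2 14 > Park Build/T1 12 > Tree Plant/T2 6 > Park Build/T2 2.
Cleanup T1 at 20: fill all 9 ; 6 left.
Fill Tree Plant T1 block (2 at 17) ; 4 left.
Fill Cleanup T2 block (2 at 14) ; 2 left.
2 remain; put them into Park Build T1 at 12.
Total = 20×9 + 17×2 + 14×2 + 12×2 = 266.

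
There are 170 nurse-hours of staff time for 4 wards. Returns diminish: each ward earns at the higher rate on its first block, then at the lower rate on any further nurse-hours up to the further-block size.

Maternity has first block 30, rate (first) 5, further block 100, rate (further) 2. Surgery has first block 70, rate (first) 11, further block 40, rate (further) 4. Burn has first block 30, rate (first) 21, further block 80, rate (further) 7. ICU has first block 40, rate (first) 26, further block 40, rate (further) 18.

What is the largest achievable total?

3050

Treat each block as its own option and order by rate: ICU/first 26 > Burn/first 21 > ICU/second 18 > Surgery/first 11 > Burn/second 7 > Maternity/first 5 > Surgery/second 4 > Maternity/second 2.
ICU first at 26: fill all 40 → 130 left.
Fill Burn first block (30 at 21) → 100 left.
ICU second at 18: fill all 40 → 60 left.
Surgery first at 11: only 60 left, fill 60.
Total = 26×40 + 21×30 + 18×40 + 11×60 = 3050.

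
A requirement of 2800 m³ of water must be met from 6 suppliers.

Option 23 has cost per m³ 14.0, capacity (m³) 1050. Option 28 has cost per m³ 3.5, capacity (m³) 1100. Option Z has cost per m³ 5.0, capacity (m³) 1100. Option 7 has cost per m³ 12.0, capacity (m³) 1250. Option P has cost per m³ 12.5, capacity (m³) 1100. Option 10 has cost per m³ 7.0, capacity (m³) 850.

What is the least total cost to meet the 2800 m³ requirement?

13550

Cheapest first:
Take 1100 from Option 28 at 3.5 — need 1700 more.
Take 1100 from Option Z at 5.0 — need 600 more.
Take 600 from Option 10 at 7.0 to finish.
Option 7, Option P, Option 23: unused.
Cost = 1100×3.5 + 1100×5.0 + 600×7.0 = 13550.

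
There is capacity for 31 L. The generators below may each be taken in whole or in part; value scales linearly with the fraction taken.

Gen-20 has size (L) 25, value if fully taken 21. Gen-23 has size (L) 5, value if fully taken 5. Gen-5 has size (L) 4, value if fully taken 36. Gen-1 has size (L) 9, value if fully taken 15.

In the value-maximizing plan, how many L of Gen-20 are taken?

13

Rank by value-to-size ratio: Gen-5 36/4≈9, Gen-1 15/9≈1.67, Gen-23 5/5≈1, Gen-20 21/25≈0.84.
Gen-5: take in full, 4 L for value 36 — 27 left.
All 9 L of Gen-1 fit (value 15) — 18 remain.
Gen-23: take in full, 5 L for value 5 — 13 left.
13 L left: a 13/25 share of Gen-20 gives 21×13/25 = 10.92.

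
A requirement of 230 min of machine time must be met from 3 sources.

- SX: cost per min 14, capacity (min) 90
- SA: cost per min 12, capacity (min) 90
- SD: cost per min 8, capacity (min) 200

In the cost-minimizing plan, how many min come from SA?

Use sources in increasing cost order.
SD at 8: take all 200 min — 30 still needed.
Take 30 from SA at 12 to finish.
SX: unused.

30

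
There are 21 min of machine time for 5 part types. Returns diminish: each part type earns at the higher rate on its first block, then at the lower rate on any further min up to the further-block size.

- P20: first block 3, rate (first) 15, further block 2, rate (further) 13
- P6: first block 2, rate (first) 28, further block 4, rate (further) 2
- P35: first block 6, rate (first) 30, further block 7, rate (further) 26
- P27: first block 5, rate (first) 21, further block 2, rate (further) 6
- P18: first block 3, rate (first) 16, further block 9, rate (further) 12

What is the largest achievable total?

539

Treat each block as its own option and order by rate: P35/first 30 > P6/first 28 > P35/second 26 > P27/first 21 > P18/first 16 > P20/first 15 > P20/second 13 > P18/second 12 > P27/second 6 > P6/second 2.
Fill P35 first block (6 at 30) — 15 left.
P6 first at 28: fill all 2 — 13 left.
P35/second (26): +7 — 6 left.
Fill P27 first block (5 at 21) — 1 left.
P18 first at 16: only 1 left, fill 1.
Total = 30×6 + 28×2 + 26×7 + 21×5 + 16×1 = 539.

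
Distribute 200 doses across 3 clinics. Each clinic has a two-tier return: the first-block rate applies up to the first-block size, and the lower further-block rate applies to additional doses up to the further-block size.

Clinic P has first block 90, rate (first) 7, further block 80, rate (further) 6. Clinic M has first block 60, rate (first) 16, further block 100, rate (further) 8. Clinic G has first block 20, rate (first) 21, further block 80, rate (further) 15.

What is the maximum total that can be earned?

2900

Rank every tier by rate: Clinic G/tier1 21 > Clinic M/tier1 16 > Clinic G/tier2 15 > Clinic M/tier2 8 > Clinic P/tier1 7 > Clinic P/tier2 6.
Clinic G/tier1 (21): +20 → 180 left.
Fill Clinic M tier1 block (60 at 16) → 120 left.
Clinic G/tier2 (15): +80 → 40 left.
Clinic M tier2 at 8: only 40 left, fill 40.
Total = 21×20 + 16×60 + 15×80 + 8×40 = 2900.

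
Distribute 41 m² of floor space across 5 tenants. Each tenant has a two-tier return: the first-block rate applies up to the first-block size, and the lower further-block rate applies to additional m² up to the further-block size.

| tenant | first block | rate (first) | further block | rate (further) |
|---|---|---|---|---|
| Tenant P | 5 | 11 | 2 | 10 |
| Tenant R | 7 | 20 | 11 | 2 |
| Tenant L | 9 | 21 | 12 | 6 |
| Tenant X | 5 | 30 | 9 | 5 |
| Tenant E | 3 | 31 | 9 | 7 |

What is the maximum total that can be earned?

Rank every tier by rate: Tenant E/T1 31 > Tenant X/T1 30 > Tenant L/T1 21 > Tenant R/T1 20 > Tenant P/T1 11 > Tenant P/T2 10 > Tenant E/T2 7 > Tenant L/T2 6 > Tenant X/T2 5 > Tenant R/T2 2.
Tenant E T1 at 31: fill all 3 ; 38 left.
Fill Tenant X T1 block (5 at 30) ; 33 left.
Tenant L/T1 (21): +9 ; 24 left.
Tenant R T1 at 20: fill all 7 ; 17 left.
Tenant P/T1 (11): +5 ; 12 left.
Tenant P T2 at 10: fill all 2 ; 10 left.
Tenant E T2 at 7: fill all 9 ; 1 left.
1 remain; put them into Tenant L T2 at 6.
Total = 31×3 + 30×5 + 21×9 + 20×7 + 11×5 + 10×2 + 7×9 + 6×1 = 716.

716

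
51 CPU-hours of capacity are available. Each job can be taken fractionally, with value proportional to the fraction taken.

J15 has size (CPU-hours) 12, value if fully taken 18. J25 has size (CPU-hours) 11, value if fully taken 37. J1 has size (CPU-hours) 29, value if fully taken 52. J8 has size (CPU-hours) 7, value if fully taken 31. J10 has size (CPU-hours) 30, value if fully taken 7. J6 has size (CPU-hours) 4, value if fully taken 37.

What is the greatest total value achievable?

157

Sort by value density: J6 37/4≈9.25, J8 31/7≈4.43, J25 37/11≈3.36, J1 52/29≈1.79, J15 18/12≈1.5, J10 7/30≈0.233.
Take all of J6 (4 CPU-hours, value 37) → 47 CPU-hours left.
All 7 CPU-hours of J8 fit (value 31) → 40 remain.
Take all of J25 (11 CPU-hours, value 37) → 29 CPU-hours left.
All 29 CPU-hours of J1 fit (value 52) → 0 remain.
Total value = 157.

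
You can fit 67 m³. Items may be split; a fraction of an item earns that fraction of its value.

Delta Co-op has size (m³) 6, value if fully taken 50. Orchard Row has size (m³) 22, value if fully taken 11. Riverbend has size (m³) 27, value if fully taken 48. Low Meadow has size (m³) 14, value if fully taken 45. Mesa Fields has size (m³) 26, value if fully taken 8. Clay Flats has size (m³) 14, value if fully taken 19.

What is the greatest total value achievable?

Rank by value-to-size ratio: Delta Co-op 50/6≈8.33, Low Meadow 45/14≈3.21, Riverbend 48/27≈1.78, Clay Flats 19/14≈1.36, Orchard Row 11/22≈0.5, Mesa Fields 8/26≈0.308.
All 6 m³ of Delta Co-op fit (value 50) ; 61 remain.
Low Meadow: take in full, 14 m³ for value 45 ; 47 left.
All 27 m³ of Riverbend fit (value 48) ; 20 remain.
Clay Flats: take in full, 14 m³ for value 19 ; 6 left.
Fill the last 6 m³ with part of Orchard Row: 6/22 of it earns 3.
Total value = 165.

165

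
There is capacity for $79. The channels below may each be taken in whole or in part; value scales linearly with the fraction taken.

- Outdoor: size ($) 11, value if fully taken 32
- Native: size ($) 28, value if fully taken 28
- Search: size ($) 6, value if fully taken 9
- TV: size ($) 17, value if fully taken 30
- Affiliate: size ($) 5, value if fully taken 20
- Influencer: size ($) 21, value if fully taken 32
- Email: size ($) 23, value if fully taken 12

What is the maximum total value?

Rank by value-to-size ratio: Affiliate 20/5≈4, Outdoor 32/11≈2.91, TV 30/17≈1.76, Influencer 32/21≈1.52, Search 9/6≈1.5, Native 28/28≈1, Email 12/23≈0.522.
All 5 $ of Affiliate fit (value 20) ; 74 remain.
Outdoor: take in full, 11 $ for value 32 ; 63 left.
TV: take in full, 17 $ for value 30 ; 46 left.
All 21 $ of Influencer fit (value 32) ; 25 remain.
All 6 $ of Search fit (value 9) ; 19 remain.
19 $ left: a 19/28 share of Native gives 28×19/28 = 19.
Total value = 142.

142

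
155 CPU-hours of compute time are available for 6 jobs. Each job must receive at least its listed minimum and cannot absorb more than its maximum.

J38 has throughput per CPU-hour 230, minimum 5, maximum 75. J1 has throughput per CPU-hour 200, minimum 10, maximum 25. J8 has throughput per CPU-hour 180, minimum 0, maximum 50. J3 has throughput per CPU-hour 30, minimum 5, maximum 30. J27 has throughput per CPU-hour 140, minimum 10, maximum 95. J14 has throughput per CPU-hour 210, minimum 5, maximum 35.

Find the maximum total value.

32050

Meeting every minimum uses 5+10+0+5+10+5 = 35 CPU-hours, leaving 120.
Highest throughput per CPU-hour first: J38 230 > J14 210 > J1 200 > J8 180 > J27 140 > J3 30.
J38: +70 to 75 (cap) ; 50 left.
J14 takes 30 more to reach its cap of 35 ; 20 left.
J1: +15 to 25 (cap) ; 5 left.
Only 5 left; J8 takes them to reach 5.
Total = 230×75 + 200×25 + 180×5 + 30×5 + 140×10 + 210×35 = 32050.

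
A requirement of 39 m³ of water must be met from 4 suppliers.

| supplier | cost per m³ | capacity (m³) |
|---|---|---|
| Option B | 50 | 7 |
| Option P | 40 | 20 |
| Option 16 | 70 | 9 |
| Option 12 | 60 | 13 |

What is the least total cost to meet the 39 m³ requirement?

Cheapest first:
Option P at 40: take all 20 m³ → 19 still needed.
Option B (50): use full 7 → 12 m³ to go.
Take 12 from Option 12 at 60 to finish.
Option 16: unused.
Cost = 20×40 + 7×50 + 12×60 = 1870.

1870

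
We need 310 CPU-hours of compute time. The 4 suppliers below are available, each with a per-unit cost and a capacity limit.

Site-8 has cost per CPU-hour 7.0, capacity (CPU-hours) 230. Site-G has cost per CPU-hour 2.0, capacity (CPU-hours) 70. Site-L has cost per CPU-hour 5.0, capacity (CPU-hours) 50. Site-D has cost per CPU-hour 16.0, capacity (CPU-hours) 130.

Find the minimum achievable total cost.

Cheapest first:
Site-G at 2.0: take all 70 CPU-hours ; 240 still needed.
Site-L (5.0): use full 50 ; 190 CPU-hours to go.
Site-8 at 7.0: take 190 of its 230 ; requirement met.
Site-D: unused.
Cost = 70×2.0 + 50×5.0 + 190×7.0 = 1720.

1720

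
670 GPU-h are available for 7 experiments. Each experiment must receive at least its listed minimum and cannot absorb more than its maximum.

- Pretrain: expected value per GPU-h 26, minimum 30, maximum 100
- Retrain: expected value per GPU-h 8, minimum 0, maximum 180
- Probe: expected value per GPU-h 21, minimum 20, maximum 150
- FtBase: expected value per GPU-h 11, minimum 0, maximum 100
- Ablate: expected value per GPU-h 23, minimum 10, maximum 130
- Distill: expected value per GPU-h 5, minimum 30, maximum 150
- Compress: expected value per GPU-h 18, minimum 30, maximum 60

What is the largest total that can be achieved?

11870

Meeting every minimum uses 30+0+20+0+10+30+30 = 120 GPU-h, leaving 550.
Order the experiments by expected value per GPU-h: Pretrain 26 > Ablate 23 > Probe 21 > Compress 18 > FtBase 11 > Retrain 8 > Distill 5.
Give Pretrain 70 more to hit its cap of 100 → 480 left.
Ablate: +120 to 130 (cap) → 360 left.
Give Probe 130 more to hit its cap of 150 → 230 left.
Compress: +30 to 60 (cap) → 200 left.
FtBase takes 100 more to reach its cap of 100 → 100 left.
Retrain: +100 (room for 180) → 100. Pool exhausted.
Total = 26×100 + 8×100 + 21×150 + 11×100 + 23×130 + 5×30 + 18×60 = 11870.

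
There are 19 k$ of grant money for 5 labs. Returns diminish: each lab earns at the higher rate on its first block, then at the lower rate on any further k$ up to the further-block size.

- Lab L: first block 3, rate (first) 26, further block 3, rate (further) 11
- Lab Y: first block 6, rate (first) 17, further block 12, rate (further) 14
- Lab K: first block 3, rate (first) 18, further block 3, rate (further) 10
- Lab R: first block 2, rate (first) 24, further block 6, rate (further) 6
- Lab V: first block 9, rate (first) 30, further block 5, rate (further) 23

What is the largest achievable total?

511

Rank every tier by rate: Lab V/first 30 > Lab L/first 26 > Lab R/first 24 > Lab V/second 23 > Lab K/first 18 > Lab Y/first 17 > Lab Y/second 14 > Lab L/second 11 > Lab K/second 10 > Lab R/second 6.
Fill Lab V first block (9 at 30) ; 10 left.
Lab L/first (26): +3 ; 7 left.
Lab R first at 24: fill all 2 ; 5 left.
Lab V second at 23: fill all 5 ; 0 left.
Total = 30×9 + 26×3 + 24×2 + 23×5 = 511.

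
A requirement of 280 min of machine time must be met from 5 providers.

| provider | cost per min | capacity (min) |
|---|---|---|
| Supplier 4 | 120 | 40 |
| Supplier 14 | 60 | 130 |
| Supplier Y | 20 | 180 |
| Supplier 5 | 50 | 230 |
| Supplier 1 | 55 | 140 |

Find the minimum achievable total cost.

8600

Use providers in increasing cost order.
Take 180 from Supplier Y at 20 ; need 100 more.
Supplier 5 at 50: take 100 of its 230 ; requirement met.
Supplier 1, Supplier 14, Supplier 4: unused.
Cost = 180×20 + 100×50 = 8600.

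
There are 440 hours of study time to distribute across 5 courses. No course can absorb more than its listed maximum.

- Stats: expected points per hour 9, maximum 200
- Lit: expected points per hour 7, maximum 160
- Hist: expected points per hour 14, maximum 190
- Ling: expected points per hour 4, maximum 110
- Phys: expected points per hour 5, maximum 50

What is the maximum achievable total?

4810

Rank by expected points per hour: Hist 14 > Stats 9 > Lit 7 > Phys 5 > Ling 4.
Hist takes 190 to reach its cap of 190 ; 250 left.
Give Stats 200 to hit its cap of 200 ; 50 left.
Lit has room for 160 but only 50 remain, so it gets 50.
Total = 9×200 + 7×50 + 14×190 = 4810.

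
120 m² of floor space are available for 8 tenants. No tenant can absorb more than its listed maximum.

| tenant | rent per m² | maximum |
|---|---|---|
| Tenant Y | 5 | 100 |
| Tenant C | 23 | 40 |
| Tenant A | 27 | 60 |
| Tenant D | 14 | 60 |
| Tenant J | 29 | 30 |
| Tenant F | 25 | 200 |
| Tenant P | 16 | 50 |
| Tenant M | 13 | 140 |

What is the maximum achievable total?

Highest rent per m² first: Tenant J 29 > Tenant A 27 > Tenant F 25 > Tenant C 23 > Tenant P 16 > Tenant D 14 > Tenant M 13 > Tenant Y 5.
Tenant J takes 30 to reach its cap of 30 ; 90 left.
Give Tenant A 60 to hit its cap of 60 ; 30 left.
Tenant F has room for 200 but only 30 remain, so it gets 30.
Total = 27×60 + 29×30 + 25×30 = 3240.

3240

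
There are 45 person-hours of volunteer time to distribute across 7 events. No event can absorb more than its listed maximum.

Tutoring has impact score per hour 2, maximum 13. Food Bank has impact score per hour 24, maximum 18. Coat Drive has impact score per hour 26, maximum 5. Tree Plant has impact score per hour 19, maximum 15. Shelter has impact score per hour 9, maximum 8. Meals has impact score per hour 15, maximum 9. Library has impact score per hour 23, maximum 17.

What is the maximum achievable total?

1048

Order the events by impact score per hour: Coat Drive 26 > Food Bank 24 > Library 23 > Tree Plant 19 > Meals 15 > Shelter 9 > Tutoring 2.
Coat Drive takes 5 to reach its cap of 5 — 40 left.
Give Food Bank 18 to hit its cap of 18 — 22 left.
Library: +17 to 17 (cap) — 5 left.
Tree Plant: +5 (room for 15) → 5. Pool exhausted.
Total = 24×18 + 26×5 + 19×5 + 23×17 = 1048.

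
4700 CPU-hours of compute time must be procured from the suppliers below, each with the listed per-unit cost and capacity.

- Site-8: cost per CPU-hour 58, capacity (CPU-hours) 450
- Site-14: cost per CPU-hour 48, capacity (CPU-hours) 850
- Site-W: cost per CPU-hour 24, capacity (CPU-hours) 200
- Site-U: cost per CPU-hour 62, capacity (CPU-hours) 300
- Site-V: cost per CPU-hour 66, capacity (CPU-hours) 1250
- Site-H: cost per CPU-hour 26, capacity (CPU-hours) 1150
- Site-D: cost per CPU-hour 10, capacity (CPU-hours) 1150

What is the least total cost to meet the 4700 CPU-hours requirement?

171300

Fill from the cheapest supplier first.
Take 1150 from Site-D at 10 → need 3550 more.
Site-W (24): use full 200 → 3350 CPU-hours to go.
Take 1150 from Site-H at 26 → need 2200 more.
Site-14 (48): use full 850 → 1350 CPU-hours to go.
Site-8 at 58: take all 450 CPU-hours → 900 still needed.
Site-U (62): use full 300 → 600 CPU-hours to go.
Site-V (66): take the remaining 600 → done.
Cost = 1150×10 + 200×24 + 1150×26 + 850×48 + 450×58 + 300×62 + 600×66 = 171300.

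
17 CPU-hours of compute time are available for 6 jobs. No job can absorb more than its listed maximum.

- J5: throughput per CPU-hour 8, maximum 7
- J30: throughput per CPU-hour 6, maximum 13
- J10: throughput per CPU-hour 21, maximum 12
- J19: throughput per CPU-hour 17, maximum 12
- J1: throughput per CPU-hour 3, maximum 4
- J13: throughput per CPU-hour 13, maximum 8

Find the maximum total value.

Order the jobs by throughput per CPU-hour: J10 21 > J19 17 > J13 13 > J5 8 > J30 6 > J1 3.
J10: +12 to 12 (cap) → 5 left.
J19 has room for 12 but only 5 remain, so it gets 5.
Total = 21×12 + 17×5 = 337.

337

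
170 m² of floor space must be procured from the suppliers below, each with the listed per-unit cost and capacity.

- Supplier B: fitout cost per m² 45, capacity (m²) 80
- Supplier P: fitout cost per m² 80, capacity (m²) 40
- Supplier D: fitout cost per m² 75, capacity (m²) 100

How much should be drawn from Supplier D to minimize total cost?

90

Cheapest first:
Supplier B (45): use full 80 — 90 m² to go.
Take 90 from Supplier D at 75 to finish.
Supplier P: unused.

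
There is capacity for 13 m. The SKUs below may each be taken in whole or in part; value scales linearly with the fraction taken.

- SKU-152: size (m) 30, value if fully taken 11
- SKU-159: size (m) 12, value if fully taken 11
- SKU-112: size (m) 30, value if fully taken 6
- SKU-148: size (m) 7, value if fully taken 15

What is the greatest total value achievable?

Rank by value-to-size ratio: SKU-148 15/7≈2.14, SKU-159 11/12≈0.917, SKU-152 11/30≈0.367, SKU-112 6/30≈0.2.
All 7 m of SKU-148 fit (value 15) ; 6 remain.
6 m left: a 6/12 share of SKU-159 gives 11×6/12 = 5.5.
Total value = 20.5.

20.5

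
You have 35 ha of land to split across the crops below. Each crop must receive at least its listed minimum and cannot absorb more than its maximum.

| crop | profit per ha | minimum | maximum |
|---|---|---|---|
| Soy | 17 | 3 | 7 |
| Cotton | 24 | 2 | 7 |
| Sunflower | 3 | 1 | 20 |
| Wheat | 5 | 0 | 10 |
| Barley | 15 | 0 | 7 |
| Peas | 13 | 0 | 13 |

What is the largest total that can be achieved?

564

Meeting every minimum uses 3+2+1+0+0+0 = 6 ha, leaving 29.
Order the crops by profit per ha: Cotton 24 > Soy 17 > Barley 15 > Peas 13 > Wheat 5 > Sunflower 3.
Cotton takes 5 more to reach its cap of 7 → 24 left.
Give Soy 4 more to hit its cap of 7 → 20 left.
Barley: +7 to 7 (cap) → 13 left.
Give Peas 13 more to hit its cap of 13 → 0 left.
Total = 17×7 + 24×7 + 3×1 + 15×7 + 13×13 = 564.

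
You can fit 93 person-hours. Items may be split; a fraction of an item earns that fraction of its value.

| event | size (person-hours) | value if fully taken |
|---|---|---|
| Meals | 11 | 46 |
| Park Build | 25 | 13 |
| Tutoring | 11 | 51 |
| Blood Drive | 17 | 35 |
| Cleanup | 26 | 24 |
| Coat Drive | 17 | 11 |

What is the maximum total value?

Best value per unit of size first: Tutoring 51/11≈4.64, Meals 46/11≈4.18, Blood Drive 35/17≈2.06, Cleanup 24/26≈0.923, Coat Drive 11/17≈0.647, Park Build 13/25≈0.52.
Tutoring: take in full, 11 person-hours for value 51 → 82 left.
Take all of Meals (11 person-hours, value 46) → 71 person-hours left.
Blood Drive: take in full, 17 person-hours for value 35 → 54 left.
All 26 person-hours of Cleanup fit (value 24) → 28 remain.
Coat Drive: take in full, 17 person-hours for value 11 → 11 left.
11 person-hours left: a 11/25 share of Park Build gives 13×11/25 = 5.72.
Total value = 172.72.

172.72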